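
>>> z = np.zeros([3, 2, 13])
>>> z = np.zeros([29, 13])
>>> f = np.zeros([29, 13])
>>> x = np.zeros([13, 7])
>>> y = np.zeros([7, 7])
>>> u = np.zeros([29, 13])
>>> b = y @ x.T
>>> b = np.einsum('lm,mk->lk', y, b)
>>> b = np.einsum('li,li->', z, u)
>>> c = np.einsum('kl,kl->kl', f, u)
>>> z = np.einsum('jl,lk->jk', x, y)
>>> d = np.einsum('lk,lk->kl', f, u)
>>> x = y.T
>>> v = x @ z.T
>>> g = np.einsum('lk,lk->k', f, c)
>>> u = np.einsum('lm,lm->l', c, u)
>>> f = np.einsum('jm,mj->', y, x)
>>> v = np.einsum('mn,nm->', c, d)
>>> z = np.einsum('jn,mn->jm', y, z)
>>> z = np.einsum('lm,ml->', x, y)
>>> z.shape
()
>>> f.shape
()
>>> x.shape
(7, 7)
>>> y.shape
(7, 7)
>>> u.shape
(29,)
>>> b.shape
()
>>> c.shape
(29, 13)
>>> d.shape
(13, 29)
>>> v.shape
()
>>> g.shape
(13,)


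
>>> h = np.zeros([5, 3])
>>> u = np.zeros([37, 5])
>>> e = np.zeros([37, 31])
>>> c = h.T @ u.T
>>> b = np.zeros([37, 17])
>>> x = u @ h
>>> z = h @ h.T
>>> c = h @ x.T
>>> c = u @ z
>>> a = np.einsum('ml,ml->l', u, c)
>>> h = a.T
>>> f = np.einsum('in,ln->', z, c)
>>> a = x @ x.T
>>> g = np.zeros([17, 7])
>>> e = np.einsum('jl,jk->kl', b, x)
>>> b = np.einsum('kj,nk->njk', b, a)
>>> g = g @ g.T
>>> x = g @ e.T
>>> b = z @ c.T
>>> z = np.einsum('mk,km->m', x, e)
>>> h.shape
(5,)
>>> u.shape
(37, 5)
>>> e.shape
(3, 17)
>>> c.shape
(37, 5)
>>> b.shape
(5, 37)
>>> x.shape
(17, 3)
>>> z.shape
(17,)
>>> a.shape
(37, 37)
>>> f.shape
()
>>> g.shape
(17, 17)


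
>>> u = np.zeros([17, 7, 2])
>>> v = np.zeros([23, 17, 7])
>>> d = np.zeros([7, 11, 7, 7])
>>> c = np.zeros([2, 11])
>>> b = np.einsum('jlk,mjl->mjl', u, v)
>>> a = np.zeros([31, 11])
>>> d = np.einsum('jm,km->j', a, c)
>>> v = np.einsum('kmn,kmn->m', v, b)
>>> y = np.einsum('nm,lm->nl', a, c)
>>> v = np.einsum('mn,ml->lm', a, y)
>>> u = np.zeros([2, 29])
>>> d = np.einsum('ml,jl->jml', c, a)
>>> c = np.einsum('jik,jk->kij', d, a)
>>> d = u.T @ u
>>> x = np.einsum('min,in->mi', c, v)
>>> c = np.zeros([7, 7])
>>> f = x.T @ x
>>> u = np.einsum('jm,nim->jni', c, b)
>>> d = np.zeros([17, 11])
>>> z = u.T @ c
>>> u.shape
(7, 23, 17)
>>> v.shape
(2, 31)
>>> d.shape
(17, 11)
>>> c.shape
(7, 7)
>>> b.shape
(23, 17, 7)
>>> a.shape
(31, 11)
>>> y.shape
(31, 2)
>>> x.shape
(11, 2)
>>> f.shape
(2, 2)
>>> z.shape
(17, 23, 7)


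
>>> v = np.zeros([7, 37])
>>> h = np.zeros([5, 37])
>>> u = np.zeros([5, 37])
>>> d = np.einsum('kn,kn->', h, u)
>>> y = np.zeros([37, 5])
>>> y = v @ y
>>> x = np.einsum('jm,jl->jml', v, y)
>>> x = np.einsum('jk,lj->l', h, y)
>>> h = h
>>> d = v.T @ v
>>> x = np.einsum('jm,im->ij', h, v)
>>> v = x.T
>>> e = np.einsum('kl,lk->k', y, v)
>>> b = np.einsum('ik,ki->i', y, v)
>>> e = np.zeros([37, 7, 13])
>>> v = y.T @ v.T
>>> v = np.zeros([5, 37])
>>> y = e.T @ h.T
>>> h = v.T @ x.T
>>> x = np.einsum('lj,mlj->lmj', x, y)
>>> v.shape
(5, 37)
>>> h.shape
(37, 7)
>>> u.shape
(5, 37)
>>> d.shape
(37, 37)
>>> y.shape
(13, 7, 5)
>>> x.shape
(7, 13, 5)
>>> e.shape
(37, 7, 13)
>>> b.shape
(7,)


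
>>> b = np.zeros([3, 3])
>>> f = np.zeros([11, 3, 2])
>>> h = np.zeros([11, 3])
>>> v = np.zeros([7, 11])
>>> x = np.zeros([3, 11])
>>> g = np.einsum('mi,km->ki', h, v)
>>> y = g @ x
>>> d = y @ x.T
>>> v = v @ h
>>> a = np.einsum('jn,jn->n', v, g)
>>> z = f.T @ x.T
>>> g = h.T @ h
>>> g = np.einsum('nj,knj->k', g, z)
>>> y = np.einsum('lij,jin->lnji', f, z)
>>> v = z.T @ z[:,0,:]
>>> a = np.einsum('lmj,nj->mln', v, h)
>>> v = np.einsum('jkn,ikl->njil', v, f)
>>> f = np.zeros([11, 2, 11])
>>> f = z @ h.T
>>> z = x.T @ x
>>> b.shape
(3, 3)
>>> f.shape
(2, 3, 11)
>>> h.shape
(11, 3)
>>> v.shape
(3, 3, 11, 2)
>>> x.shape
(3, 11)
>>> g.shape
(2,)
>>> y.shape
(11, 3, 2, 3)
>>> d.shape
(7, 3)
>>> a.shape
(3, 3, 11)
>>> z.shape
(11, 11)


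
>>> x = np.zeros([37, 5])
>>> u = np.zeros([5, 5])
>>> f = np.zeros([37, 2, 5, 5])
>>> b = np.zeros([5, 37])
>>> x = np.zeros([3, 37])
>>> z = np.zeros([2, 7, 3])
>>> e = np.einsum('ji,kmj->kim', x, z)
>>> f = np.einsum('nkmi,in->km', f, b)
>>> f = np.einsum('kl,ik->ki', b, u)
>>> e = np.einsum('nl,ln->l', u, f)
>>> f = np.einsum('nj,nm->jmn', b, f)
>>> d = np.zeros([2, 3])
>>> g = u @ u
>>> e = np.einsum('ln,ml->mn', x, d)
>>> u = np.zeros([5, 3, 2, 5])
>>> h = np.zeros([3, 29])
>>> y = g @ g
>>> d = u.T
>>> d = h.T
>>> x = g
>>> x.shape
(5, 5)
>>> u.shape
(5, 3, 2, 5)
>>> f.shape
(37, 5, 5)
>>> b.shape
(5, 37)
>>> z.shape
(2, 7, 3)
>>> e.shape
(2, 37)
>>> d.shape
(29, 3)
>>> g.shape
(5, 5)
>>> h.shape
(3, 29)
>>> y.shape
(5, 5)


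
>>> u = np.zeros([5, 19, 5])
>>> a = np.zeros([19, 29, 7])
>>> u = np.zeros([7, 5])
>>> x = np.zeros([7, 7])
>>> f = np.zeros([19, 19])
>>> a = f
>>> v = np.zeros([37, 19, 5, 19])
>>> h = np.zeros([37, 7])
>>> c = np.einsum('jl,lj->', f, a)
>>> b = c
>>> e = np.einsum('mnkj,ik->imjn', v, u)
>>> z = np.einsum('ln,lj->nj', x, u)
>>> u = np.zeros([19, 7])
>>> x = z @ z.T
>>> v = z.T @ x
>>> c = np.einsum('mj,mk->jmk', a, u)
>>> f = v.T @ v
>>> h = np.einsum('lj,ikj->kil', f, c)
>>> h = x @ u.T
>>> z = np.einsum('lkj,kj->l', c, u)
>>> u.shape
(19, 7)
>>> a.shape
(19, 19)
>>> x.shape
(7, 7)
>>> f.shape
(7, 7)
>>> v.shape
(5, 7)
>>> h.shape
(7, 19)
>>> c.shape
(19, 19, 7)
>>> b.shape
()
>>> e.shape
(7, 37, 19, 19)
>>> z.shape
(19,)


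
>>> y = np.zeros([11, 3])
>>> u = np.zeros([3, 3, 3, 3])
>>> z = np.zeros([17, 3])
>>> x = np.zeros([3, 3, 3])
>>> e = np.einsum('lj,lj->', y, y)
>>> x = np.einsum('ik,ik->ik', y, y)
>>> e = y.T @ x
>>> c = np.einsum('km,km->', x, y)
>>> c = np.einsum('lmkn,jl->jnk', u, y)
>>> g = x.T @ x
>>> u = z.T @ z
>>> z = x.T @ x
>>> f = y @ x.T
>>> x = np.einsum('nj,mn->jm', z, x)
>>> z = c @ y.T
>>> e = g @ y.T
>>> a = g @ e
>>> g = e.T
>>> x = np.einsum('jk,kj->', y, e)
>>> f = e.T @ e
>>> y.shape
(11, 3)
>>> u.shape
(3, 3)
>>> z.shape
(11, 3, 11)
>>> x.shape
()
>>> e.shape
(3, 11)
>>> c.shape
(11, 3, 3)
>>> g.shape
(11, 3)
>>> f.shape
(11, 11)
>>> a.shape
(3, 11)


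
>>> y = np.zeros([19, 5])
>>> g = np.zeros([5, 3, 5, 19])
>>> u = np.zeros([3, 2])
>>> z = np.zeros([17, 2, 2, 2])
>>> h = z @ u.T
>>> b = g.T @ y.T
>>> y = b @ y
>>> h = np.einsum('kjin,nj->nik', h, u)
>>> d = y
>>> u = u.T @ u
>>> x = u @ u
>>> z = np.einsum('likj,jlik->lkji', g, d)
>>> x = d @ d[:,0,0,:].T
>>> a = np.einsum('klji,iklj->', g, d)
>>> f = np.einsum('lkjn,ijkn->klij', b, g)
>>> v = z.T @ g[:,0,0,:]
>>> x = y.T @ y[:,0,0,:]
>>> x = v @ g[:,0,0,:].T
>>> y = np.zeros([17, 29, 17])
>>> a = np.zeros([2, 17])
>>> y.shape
(17, 29, 17)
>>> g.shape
(5, 3, 5, 19)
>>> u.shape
(2, 2)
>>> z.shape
(5, 5, 19, 3)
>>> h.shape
(3, 2, 17)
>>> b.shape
(19, 5, 3, 19)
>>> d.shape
(19, 5, 3, 5)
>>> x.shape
(3, 19, 5, 5)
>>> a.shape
(2, 17)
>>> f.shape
(5, 19, 5, 3)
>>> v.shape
(3, 19, 5, 19)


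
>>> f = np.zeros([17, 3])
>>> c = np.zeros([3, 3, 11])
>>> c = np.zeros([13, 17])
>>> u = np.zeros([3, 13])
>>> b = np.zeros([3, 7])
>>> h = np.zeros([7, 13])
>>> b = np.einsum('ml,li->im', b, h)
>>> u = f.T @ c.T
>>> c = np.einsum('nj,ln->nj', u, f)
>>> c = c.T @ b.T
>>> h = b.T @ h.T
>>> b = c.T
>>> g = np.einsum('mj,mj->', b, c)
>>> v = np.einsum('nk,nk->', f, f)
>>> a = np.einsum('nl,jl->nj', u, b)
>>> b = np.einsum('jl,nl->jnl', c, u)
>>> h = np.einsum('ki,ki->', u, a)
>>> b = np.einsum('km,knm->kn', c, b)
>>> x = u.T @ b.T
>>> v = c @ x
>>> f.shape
(17, 3)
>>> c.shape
(13, 13)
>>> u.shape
(3, 13)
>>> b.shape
(13, 3)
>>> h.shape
()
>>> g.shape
()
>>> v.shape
(13, 13)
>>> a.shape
(3, 13)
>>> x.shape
(13, 13)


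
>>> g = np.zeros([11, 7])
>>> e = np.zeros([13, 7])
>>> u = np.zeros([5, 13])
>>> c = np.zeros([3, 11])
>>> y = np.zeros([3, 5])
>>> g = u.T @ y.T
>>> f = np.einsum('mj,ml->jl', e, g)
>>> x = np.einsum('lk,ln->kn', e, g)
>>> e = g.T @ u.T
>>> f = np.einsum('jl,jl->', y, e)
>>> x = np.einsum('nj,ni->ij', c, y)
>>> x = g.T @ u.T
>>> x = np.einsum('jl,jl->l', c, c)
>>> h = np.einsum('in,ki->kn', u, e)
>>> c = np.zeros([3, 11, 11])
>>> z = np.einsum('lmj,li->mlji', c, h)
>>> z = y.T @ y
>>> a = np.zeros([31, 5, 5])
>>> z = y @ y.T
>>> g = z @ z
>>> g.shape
(3, 3)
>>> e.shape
(3, 5)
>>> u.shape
(5, 13)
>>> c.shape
(3, 11, 11)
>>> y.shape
(3, 5)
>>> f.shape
()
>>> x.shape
(11,)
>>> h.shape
(3, 13)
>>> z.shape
(3, 3)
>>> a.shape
(31, 5, 5)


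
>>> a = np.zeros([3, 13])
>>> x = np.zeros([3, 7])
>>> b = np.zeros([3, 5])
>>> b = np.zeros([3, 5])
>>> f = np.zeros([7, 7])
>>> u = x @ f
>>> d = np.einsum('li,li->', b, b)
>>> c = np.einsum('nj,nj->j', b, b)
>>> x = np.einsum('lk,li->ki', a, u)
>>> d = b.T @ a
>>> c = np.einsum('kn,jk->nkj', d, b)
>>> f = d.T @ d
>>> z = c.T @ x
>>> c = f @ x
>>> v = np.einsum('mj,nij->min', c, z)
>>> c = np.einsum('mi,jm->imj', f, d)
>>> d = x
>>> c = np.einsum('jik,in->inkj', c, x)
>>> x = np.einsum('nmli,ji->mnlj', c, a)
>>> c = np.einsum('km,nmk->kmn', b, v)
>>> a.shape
(3, 13)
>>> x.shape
(7, 13, 5, 3)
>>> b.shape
(3, 5)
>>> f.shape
(13, 13)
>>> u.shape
(3, 7)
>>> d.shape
(13, 7)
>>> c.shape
(3, 5, 13)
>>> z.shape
(3, 5, 7)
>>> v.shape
(13, 5, 3)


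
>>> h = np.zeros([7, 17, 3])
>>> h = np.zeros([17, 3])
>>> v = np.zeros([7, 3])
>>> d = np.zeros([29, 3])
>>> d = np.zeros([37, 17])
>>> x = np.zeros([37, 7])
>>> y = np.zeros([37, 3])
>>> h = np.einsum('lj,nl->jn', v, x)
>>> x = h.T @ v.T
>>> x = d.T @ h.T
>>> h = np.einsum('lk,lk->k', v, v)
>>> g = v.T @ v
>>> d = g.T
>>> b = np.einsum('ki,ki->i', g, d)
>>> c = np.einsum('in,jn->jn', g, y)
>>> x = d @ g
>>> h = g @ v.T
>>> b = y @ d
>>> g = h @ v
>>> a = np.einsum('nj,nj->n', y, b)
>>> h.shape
(3, 7)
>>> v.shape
(7, 3)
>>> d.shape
(3, 3)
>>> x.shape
(3, 3)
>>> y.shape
(37, 3)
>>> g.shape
(3, 3)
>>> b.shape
(37, 3)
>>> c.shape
(37, 3)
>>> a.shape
(37,)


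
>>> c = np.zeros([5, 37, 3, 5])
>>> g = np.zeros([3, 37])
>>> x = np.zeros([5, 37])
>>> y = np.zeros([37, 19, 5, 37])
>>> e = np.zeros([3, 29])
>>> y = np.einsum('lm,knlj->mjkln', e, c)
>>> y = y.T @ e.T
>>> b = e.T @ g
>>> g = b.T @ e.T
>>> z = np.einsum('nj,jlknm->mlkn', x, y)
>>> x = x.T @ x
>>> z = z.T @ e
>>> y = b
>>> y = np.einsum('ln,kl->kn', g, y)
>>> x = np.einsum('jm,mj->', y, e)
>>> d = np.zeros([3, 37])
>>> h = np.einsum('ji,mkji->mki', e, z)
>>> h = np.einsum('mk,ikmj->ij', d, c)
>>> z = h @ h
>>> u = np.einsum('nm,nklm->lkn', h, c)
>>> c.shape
(5, 37, 3, 5)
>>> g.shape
(37, 3)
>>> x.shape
()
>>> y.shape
(29, 3)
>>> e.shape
(3, 29)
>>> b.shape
(29, 37)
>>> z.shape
(5, 5)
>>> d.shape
(3, 37)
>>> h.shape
(5, 5)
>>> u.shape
(3, 37, 5)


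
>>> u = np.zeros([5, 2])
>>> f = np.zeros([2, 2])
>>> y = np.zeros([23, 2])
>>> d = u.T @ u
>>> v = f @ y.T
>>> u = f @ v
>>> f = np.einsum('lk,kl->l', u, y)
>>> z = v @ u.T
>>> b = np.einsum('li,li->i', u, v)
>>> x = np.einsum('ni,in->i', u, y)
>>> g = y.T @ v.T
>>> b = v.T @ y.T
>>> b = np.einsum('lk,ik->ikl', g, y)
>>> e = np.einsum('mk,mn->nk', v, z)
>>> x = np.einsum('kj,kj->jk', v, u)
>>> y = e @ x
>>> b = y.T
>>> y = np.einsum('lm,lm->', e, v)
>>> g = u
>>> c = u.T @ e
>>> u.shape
(2, 23)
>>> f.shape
(2,)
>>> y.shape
()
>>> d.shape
(2, 2)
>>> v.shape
(2, 23)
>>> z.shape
(2, 2)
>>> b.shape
(2, 2)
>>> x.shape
(23, 2)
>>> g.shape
(2, 23)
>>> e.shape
(2, 23)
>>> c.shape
(23, 23)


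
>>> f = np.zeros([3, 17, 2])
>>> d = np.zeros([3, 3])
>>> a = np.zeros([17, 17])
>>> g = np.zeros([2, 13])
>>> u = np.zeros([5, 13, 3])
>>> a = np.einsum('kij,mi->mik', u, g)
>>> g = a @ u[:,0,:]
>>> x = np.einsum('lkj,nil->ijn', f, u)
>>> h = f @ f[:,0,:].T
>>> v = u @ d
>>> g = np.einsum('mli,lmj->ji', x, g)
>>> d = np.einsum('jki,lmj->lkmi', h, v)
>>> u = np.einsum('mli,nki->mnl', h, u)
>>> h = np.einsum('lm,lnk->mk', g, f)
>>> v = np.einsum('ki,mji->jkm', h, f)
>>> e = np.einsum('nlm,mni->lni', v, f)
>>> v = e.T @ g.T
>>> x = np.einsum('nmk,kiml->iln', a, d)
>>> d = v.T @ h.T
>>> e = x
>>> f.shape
(3, 17, 2)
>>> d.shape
(3, 17, 5)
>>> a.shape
(2, 13, 5)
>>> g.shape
(3, 5)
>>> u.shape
(3, 5, 17)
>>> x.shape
(17, 3, 2)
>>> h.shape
(5, 2)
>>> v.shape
(2, 17, 3)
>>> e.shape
(17, 3, 2)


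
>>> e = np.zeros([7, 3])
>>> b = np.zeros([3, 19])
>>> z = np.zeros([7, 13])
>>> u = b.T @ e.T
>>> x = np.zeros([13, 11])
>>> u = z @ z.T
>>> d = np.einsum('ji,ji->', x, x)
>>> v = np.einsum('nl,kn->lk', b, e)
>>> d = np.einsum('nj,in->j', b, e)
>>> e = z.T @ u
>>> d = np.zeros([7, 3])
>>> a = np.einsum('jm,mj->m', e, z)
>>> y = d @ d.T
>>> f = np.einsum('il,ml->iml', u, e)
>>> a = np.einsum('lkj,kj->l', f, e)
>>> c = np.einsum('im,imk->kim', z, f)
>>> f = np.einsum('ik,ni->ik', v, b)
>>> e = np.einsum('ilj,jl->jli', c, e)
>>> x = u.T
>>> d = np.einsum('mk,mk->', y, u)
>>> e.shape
(13, 7, 7)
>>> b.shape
(3, 19)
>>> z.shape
(7, 13)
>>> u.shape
(7, 7)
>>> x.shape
(7, 7)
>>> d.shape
()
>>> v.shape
(19, 7)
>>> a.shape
(7,)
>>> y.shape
(7, 7)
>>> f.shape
(19, 7)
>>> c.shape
(7, 7, 13)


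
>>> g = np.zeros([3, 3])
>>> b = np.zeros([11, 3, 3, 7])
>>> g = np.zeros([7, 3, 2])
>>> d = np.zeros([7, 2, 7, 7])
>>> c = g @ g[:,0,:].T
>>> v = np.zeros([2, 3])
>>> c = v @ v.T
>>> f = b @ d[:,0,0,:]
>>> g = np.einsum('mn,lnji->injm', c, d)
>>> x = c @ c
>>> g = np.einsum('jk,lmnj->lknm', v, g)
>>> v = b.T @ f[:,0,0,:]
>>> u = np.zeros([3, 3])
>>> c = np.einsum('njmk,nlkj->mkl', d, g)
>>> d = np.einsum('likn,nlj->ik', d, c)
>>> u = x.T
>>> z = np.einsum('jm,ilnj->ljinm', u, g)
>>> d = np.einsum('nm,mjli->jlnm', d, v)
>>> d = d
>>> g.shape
(7, 3, 7, 2)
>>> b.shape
(11, 3, 3, 7)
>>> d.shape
(3, 3, 2, 7)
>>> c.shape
(7, 7, 3)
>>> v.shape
(7, 3, 3, 7)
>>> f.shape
(11, 3, 3, 7)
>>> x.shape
(2, 2)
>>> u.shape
(2, 2)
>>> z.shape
(3, 2, 7, 7, 2)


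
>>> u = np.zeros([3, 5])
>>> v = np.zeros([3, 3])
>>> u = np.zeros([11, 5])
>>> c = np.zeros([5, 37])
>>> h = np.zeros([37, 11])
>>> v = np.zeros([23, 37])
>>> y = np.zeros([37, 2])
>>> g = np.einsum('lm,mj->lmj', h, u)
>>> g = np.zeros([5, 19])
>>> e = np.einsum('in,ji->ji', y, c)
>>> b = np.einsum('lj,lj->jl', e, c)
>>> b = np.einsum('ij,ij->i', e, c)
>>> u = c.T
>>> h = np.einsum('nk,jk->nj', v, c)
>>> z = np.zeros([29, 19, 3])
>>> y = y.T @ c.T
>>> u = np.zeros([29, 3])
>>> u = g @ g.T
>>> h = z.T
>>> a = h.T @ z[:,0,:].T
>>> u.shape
(5, 5)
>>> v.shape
(23, 37)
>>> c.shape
(5, 37)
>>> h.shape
(3, 19, 29)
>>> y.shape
(2, 5)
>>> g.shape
(5, 19)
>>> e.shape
(5, 37)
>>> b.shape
(5,)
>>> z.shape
(29, 19, 3)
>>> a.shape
(29, 19, 29)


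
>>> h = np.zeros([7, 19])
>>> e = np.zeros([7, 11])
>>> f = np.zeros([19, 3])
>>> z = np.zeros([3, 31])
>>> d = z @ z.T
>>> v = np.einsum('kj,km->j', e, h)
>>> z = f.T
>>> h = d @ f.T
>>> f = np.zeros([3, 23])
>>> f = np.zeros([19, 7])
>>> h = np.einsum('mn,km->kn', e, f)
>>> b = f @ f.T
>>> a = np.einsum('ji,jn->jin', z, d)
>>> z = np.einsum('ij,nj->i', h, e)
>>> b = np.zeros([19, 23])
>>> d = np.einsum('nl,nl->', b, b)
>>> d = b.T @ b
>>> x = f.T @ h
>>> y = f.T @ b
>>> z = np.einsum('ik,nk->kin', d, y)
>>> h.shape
(19, 11)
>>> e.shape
(7, 11)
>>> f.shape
(19, 7)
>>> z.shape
(23, 23, 7)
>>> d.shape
(23, 23)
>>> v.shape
(11,)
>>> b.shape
(19, 23)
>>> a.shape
(3, 19, 3)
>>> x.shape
(7, 11)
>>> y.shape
(7, 23)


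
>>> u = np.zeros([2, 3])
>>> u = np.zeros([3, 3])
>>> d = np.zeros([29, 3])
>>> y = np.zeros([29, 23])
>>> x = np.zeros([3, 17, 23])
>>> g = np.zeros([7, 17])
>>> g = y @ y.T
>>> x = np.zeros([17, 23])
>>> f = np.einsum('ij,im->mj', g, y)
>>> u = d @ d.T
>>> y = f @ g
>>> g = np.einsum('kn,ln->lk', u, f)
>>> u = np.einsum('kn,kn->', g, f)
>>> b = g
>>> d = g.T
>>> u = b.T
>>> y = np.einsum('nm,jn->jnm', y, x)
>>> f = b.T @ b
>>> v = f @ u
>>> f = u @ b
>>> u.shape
(29, 23)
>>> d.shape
(29, 23)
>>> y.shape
(17, 23, 29)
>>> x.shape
(17, 23)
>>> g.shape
(23, 29)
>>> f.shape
(29, 29)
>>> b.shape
(23, 29)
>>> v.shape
(29, 23)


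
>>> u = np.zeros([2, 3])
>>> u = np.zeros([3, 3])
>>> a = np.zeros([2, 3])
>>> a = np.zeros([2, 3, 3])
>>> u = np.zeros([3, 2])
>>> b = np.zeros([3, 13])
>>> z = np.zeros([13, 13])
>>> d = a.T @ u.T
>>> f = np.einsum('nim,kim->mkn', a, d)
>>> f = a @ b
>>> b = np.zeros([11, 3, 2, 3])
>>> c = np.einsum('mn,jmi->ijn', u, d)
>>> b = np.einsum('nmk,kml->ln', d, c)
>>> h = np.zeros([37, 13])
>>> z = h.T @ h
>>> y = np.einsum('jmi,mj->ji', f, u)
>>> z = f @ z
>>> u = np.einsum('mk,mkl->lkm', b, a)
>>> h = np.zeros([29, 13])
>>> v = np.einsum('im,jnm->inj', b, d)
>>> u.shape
(3, 3, 2)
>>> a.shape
(2, 3, 3)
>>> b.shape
(2, 3)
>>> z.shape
(2, 3, 13)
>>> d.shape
(3, 3, 3)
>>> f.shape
(2, 3, 13)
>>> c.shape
(3, 3, 2)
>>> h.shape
(29, 13)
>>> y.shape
(2, 13)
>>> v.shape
(2, 3, 3)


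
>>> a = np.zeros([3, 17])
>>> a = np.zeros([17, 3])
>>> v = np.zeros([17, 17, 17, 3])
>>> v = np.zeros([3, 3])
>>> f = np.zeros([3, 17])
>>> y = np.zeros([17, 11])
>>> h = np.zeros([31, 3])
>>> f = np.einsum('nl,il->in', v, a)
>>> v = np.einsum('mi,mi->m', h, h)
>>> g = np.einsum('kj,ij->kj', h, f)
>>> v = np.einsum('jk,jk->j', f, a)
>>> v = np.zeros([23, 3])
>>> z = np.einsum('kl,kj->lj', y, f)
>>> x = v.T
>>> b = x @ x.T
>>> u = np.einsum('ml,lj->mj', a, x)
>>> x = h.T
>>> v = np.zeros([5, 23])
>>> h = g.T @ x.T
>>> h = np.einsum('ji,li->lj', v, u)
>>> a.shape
(17, 3)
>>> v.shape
(5, 23)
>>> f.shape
(17, 3)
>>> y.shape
(17, 11)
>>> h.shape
(17, 5)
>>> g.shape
(31, 3)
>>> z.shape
(11, 3)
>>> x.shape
(3, 31)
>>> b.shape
(3, 3)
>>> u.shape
(17, 23)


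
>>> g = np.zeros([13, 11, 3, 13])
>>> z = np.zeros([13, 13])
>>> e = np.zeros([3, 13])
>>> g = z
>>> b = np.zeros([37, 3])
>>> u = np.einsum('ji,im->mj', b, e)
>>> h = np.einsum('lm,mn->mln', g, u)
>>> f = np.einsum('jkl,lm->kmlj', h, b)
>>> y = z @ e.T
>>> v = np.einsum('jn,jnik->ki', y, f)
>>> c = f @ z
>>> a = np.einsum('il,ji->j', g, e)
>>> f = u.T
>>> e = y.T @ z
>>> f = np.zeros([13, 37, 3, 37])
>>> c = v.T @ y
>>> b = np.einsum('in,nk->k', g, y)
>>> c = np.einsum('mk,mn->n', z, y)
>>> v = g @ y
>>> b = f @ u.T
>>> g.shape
(13, 13)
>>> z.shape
(13, 13)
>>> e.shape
(3, 13)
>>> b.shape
(13, 37, 3, 13)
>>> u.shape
(13, 37)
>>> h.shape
(13, 13, 37)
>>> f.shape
(13, 37, 3, 37)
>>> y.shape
(13, 3)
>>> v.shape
(13, 3)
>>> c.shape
(3,)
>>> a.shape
(3,)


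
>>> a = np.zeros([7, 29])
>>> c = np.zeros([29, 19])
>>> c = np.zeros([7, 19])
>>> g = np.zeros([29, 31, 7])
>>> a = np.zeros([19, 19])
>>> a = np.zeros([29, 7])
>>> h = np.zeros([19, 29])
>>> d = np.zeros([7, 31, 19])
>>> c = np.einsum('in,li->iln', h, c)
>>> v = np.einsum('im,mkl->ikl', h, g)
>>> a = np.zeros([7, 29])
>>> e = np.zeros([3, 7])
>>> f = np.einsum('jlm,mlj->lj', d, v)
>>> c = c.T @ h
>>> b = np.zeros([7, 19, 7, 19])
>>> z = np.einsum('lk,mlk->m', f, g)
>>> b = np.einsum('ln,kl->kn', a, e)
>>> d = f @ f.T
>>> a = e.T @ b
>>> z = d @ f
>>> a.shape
(7, 29)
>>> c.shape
(29, 7, 29)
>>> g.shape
(29, 31, 7)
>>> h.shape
(19, 29)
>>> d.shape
(31, 31)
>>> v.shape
(19, 31, 7)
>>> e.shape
(3, 7)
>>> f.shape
(31, 7)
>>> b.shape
(3, 29)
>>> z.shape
(31, 7)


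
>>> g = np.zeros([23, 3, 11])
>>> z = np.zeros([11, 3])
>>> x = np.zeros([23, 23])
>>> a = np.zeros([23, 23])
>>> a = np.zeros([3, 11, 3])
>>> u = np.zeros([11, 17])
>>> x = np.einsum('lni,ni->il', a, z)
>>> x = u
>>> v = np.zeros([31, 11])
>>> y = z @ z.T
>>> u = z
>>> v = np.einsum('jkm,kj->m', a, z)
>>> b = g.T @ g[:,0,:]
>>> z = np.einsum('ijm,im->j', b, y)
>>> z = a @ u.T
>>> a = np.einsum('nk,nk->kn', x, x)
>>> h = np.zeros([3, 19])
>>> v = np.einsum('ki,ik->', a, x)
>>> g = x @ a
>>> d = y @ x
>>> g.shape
(11, 11)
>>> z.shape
(3, 11, 11)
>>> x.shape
(11, 17)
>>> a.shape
(17, 11)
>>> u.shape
(11, 3)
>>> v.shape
()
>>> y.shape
(11, 11)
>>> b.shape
(11, 3, 11)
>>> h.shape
(3, 19)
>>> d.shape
(11, 17)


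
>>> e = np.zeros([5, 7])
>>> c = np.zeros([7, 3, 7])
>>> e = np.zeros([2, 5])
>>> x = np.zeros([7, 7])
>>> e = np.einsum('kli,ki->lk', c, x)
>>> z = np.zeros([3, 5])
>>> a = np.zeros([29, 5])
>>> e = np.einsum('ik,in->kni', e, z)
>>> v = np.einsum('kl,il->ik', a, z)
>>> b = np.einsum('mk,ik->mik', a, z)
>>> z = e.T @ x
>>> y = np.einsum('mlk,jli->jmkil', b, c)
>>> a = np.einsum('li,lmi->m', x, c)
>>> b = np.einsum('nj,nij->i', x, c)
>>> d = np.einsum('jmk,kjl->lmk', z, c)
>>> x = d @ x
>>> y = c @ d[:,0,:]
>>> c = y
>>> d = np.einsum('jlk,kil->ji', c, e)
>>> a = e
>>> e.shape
(7, 5, 3)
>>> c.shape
(7, 3, 7)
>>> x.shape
(7, 5, 7)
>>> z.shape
(3, 5, 7)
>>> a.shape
(7, 5, 3)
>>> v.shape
(3, 29)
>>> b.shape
(3,)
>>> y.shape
(7, 3, 7)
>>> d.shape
(7, 5)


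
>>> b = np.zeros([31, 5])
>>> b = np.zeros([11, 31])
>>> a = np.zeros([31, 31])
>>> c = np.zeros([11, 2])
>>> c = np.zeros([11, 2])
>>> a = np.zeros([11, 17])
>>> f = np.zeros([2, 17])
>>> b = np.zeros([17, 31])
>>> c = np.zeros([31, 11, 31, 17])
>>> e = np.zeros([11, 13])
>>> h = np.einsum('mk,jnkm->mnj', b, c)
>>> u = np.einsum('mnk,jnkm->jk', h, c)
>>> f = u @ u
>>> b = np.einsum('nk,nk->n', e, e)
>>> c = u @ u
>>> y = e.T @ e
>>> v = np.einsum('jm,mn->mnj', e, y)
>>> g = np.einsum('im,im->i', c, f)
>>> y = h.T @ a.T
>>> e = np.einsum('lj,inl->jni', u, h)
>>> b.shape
(11,)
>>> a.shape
(11, 17)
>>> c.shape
(31, 31)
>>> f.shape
(31, 31)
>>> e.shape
(31, 11, 17)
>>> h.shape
(17, 11, 31)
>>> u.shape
(31, 31)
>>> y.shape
(31, 11, 11)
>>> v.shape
(13, 13, 11)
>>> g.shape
(31,)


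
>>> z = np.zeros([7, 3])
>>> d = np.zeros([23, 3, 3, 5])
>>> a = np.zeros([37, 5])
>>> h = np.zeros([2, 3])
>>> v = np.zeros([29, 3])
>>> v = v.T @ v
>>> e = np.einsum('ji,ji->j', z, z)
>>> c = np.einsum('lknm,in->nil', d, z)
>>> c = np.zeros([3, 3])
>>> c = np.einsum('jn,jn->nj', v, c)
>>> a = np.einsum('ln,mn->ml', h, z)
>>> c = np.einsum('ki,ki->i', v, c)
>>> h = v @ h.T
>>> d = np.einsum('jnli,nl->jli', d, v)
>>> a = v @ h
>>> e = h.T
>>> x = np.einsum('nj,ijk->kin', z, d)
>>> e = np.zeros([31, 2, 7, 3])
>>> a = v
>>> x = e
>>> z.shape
(7, 3)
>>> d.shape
(23, 3, 5)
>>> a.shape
(3, 3)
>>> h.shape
(3, 2)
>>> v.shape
(3, 3)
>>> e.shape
(31, 2, 7, 3)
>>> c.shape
(3,)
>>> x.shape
(31, 2, 7, 3)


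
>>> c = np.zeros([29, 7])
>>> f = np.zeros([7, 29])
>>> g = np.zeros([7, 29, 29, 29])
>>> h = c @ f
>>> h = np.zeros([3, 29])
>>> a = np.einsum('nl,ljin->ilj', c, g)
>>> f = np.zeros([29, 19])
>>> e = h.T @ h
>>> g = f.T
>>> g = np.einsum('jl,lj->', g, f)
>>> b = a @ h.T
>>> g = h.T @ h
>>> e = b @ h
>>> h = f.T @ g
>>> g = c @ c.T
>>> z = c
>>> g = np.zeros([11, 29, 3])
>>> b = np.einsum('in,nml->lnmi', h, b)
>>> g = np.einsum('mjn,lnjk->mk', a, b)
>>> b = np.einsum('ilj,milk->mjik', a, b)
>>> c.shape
(29, 7)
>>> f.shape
(29, 19)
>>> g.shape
(29, 19)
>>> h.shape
(19, 29)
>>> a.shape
(29, 7, 29)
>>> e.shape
(29, 7, 29)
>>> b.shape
(3, 29, 29, 19)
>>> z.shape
(29, 7)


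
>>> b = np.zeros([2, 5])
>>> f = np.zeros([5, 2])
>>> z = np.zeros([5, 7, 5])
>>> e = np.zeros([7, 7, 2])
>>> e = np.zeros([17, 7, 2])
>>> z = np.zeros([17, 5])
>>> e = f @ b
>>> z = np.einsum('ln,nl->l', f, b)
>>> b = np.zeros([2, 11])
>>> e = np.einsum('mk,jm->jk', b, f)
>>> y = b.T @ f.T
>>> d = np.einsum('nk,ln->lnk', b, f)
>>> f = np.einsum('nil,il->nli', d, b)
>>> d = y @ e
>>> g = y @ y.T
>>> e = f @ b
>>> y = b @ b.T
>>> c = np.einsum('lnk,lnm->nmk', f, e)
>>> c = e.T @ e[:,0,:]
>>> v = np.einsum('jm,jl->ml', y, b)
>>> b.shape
(2, 11)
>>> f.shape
(5, 11, 2)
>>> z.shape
(5,)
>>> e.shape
(5, 11, 11)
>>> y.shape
(2, 2)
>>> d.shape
(11, 11)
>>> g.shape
(11, 11)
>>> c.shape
(11, 11, 11)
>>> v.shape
(2, 11)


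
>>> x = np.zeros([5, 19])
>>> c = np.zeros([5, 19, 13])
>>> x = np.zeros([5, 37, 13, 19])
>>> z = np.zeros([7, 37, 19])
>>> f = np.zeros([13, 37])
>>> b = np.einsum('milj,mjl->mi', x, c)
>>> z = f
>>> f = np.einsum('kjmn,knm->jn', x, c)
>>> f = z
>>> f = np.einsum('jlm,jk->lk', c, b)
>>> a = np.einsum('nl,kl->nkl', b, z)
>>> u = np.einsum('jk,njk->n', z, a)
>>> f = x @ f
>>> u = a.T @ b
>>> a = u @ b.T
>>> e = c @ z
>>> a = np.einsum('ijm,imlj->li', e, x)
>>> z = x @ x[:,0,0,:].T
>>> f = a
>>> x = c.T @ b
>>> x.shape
(13, 19, 37)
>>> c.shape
(5, 19, 13)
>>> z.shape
(5, 37, 13, 5)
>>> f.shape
(13, 5)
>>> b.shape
(5, 37)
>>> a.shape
(13, 5)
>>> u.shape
(37, 13, 37)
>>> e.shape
(5, 19, 37)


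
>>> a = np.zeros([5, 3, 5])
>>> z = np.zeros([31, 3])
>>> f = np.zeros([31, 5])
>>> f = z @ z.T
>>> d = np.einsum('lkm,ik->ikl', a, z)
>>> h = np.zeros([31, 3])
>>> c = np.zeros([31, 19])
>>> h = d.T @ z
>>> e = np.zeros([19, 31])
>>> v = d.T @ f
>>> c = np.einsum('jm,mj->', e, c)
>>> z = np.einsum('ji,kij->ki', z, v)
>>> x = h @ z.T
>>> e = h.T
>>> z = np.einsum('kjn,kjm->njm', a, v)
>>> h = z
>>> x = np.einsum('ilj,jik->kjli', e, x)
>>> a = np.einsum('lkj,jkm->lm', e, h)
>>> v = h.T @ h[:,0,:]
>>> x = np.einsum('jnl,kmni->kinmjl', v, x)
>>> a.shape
(3, 31)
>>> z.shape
(5, 3, 31)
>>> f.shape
(31, 31)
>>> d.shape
(31, 3, 5)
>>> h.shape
(5, 3, 31)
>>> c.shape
()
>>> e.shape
(3, 3, 5)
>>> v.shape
(31, 3, 31)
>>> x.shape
(5, 3, 3, 5, 31, 31)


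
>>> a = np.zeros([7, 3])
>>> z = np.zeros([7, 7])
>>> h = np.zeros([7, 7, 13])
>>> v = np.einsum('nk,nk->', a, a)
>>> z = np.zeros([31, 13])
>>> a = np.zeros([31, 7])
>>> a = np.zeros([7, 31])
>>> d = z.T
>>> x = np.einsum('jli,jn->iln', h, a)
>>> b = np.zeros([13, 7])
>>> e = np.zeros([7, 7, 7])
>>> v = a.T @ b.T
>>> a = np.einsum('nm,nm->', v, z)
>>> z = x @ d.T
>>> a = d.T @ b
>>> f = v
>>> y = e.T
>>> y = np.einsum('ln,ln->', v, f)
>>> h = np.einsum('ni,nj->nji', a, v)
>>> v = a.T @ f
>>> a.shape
(31, 7)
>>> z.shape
(13, 7, 13)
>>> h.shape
(31, 13, 7)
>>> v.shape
(7, 13)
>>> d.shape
(13, 31)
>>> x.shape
(13, 7, 31)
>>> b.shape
(13, 7)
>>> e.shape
(7, 7, 7)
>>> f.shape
(31, 13)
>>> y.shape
()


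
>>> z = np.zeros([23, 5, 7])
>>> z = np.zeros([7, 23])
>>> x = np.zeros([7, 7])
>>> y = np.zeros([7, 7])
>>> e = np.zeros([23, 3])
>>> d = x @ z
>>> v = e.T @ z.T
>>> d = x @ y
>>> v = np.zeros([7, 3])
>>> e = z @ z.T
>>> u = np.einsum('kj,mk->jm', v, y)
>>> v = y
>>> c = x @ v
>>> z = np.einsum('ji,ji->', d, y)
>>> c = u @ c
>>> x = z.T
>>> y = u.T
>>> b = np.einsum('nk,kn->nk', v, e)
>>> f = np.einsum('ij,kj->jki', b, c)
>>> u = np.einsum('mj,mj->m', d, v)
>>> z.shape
()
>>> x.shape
()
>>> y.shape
(7, 3)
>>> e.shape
(7, 7)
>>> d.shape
(7, 7)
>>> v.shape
(7, 7)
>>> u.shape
(7,)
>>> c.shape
(3, 7)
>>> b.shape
(7, 7)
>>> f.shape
(7, 3, 7)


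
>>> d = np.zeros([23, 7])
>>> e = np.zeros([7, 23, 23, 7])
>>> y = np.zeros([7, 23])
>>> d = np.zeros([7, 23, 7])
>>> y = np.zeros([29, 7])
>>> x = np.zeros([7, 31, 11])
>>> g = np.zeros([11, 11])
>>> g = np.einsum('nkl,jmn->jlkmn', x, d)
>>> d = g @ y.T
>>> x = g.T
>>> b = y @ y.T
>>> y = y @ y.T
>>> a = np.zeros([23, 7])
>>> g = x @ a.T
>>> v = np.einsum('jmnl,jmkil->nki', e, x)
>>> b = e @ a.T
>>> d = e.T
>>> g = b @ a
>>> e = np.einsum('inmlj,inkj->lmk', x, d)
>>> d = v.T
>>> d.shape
(11, 31, 23)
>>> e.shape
(11, 31, 23)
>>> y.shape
(29, 29)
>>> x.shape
(7, 23, 31, 11, 7)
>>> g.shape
(7, 23, 23, 7)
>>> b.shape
(7, 23, 23, 23)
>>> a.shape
(23, 7)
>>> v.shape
(23, 31, 11)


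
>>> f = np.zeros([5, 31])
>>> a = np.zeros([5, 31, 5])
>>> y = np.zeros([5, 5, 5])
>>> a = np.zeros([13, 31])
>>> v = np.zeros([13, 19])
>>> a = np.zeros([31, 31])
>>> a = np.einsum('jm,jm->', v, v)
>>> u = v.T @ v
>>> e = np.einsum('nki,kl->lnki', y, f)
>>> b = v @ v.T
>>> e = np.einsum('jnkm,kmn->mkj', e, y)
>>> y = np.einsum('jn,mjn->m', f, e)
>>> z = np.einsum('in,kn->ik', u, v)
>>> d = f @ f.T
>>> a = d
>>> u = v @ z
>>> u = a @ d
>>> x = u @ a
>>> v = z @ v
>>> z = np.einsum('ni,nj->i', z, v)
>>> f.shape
(5, 31)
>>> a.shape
(5, 5)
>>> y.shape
(5,)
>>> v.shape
(19, 19)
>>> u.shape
(5, 5)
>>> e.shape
(5, 5, 31)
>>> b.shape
(13, 13)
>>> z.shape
(13,)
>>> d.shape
(5, 5)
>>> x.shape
(5, 5)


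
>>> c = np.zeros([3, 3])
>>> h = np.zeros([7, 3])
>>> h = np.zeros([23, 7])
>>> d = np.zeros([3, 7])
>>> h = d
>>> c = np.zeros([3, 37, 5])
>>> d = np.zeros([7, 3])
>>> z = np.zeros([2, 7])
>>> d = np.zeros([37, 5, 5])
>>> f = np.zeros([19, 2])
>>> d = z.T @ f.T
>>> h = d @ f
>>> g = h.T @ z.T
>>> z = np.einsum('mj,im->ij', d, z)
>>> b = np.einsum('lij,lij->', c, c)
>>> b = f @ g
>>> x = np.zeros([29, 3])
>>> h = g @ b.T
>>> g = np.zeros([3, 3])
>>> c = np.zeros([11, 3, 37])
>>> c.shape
(11, 3, 37)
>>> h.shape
(2, 19)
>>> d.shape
(7, 19)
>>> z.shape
(2, 19)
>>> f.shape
(19, 2)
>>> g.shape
(3, 3)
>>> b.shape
(19, 2)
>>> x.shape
(29, 3)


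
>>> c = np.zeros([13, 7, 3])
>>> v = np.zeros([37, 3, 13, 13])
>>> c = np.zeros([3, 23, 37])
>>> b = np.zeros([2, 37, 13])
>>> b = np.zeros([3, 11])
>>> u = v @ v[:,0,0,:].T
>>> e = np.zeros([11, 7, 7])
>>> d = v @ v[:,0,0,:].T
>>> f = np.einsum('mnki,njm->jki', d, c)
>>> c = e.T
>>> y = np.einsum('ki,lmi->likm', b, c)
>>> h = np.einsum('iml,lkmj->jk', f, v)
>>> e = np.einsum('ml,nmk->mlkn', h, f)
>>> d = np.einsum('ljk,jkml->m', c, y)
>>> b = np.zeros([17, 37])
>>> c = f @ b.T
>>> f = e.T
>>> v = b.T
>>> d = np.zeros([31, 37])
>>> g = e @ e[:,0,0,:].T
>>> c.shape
(23, 13, 17)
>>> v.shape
(37, 17)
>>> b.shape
(17, 37)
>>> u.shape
(37, 3, 13, 37)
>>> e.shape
(13, 3, 37, 23)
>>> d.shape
(31, 37)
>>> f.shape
(23, 37, 3, 13)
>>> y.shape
(7, 11, 3, 7)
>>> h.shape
(13, 3)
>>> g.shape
(13, 3, 37, 13)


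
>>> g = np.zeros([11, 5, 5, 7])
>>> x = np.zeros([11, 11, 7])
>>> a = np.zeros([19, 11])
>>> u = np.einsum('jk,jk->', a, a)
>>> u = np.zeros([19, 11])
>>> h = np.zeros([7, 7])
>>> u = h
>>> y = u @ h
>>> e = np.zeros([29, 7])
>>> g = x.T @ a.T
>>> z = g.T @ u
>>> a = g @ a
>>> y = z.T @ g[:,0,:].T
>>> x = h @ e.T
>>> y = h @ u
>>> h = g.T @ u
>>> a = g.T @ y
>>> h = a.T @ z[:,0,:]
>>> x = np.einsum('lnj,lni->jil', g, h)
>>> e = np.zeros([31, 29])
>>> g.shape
(7, 11, 19)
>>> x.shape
(19, 7, 7)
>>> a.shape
(19, 11, 7)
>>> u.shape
(7, 7)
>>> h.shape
(7, 11, 7)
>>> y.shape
(7, 7)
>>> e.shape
(31, 29)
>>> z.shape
(19, 11, 7)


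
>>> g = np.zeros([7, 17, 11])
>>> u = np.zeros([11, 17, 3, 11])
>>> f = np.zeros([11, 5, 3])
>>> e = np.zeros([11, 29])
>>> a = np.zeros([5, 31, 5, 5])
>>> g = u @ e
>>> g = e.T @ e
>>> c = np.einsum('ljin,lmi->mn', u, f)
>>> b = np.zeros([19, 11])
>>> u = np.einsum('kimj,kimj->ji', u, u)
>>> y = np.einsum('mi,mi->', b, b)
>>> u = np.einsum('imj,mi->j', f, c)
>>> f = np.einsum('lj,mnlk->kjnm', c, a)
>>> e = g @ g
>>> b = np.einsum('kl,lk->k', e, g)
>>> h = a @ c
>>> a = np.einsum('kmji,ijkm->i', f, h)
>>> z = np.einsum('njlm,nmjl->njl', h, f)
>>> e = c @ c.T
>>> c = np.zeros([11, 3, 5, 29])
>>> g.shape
(29, 29)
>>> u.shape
(3,)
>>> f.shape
(5, 11, 31, 5)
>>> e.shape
(5, 5)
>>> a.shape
(5,)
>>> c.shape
(11, 3, 5, 29)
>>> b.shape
(29,)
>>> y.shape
()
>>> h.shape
(5, 31, 5, 11)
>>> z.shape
(5, 31, 5)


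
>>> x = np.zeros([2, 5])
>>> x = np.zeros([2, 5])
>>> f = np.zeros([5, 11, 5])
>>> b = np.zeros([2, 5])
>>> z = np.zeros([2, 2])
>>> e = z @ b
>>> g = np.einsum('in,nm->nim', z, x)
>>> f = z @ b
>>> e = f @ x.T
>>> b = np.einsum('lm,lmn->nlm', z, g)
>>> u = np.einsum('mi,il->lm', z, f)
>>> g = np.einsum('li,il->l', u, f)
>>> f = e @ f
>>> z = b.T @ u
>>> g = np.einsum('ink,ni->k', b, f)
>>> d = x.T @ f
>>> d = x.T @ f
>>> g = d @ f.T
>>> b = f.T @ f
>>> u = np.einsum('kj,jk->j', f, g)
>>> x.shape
(2, 5)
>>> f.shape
(2, 5)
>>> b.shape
(5, 5)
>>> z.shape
(2, 2, 2)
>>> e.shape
(2, 2)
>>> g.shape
(5, 2)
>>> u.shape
(5,)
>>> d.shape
(5, 5)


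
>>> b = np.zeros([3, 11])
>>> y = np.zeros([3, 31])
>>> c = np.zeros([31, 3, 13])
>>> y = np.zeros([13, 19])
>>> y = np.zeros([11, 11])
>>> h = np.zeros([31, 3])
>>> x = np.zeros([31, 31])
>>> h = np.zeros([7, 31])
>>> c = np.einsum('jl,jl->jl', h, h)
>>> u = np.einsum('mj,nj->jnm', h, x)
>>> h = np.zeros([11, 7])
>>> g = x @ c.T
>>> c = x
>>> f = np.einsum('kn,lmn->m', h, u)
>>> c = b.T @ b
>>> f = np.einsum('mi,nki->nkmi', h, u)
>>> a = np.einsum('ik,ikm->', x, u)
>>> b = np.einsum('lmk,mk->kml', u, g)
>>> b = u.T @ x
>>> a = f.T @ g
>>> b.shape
(7, 31, 31)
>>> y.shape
(11, 11)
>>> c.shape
(11, 11)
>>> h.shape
(11, 7)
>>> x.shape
(31, 31)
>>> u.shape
(31, 31, 7)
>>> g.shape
(31, 7)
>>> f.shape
(31, 31, 11, 7)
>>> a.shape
(7, 11, 31, 7)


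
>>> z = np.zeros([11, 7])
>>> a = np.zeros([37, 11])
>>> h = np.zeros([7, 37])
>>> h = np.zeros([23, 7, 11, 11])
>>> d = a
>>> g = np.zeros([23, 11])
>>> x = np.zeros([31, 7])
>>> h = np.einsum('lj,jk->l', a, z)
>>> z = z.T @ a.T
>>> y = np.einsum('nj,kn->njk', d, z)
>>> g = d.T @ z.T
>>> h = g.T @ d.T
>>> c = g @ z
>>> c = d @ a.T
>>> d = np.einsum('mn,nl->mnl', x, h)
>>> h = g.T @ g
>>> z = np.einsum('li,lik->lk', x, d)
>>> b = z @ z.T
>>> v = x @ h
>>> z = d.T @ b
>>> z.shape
(37, 7, 31)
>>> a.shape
(37, 11)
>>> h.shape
(7, 7)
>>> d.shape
(31, 7, 37)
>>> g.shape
(11, 7)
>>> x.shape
(31, 7)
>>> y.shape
(37, 11, 7)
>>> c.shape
(37, 37)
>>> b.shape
(31, 31)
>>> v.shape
(31, 7)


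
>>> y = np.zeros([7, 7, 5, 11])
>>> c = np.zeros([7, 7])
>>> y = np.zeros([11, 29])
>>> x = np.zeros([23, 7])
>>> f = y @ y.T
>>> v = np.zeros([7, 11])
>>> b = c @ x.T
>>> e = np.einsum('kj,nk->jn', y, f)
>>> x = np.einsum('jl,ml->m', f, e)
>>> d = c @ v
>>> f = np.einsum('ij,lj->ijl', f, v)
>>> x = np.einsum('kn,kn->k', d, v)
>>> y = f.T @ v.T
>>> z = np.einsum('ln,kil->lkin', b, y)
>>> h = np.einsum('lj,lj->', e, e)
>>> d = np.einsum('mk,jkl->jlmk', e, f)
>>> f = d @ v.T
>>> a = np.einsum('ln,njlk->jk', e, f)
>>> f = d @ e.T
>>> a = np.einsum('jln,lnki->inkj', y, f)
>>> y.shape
(7, 11, 7)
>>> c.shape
(7, 7)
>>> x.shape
(7,)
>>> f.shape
(11, 7, 29, 29)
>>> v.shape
(7, 11)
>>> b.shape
(7, 23)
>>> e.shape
(29, 11)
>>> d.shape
(11, 7, 29, 11)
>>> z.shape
(7, 7, 11, 23)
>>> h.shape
()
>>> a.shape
(29, 7, 29, 7)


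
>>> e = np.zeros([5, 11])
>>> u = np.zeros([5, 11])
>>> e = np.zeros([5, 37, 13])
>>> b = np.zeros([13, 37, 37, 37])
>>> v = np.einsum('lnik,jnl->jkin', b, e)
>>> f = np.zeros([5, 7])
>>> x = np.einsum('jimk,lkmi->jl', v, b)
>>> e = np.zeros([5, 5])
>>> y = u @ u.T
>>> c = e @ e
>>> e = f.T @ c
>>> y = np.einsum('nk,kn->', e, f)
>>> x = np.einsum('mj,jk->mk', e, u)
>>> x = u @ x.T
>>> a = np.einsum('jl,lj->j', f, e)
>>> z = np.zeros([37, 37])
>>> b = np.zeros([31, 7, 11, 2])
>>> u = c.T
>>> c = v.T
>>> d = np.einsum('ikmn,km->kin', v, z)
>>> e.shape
(7, 5)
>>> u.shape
(5, 5)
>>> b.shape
(31, 7, 11, 2)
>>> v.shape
(5, 37, 37, 37)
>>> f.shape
(5, 7)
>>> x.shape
(5, 7)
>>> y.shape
()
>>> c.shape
(37, 37, 37, 5)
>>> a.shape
(5,)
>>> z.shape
(37, 37)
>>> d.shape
(37, 5, 37)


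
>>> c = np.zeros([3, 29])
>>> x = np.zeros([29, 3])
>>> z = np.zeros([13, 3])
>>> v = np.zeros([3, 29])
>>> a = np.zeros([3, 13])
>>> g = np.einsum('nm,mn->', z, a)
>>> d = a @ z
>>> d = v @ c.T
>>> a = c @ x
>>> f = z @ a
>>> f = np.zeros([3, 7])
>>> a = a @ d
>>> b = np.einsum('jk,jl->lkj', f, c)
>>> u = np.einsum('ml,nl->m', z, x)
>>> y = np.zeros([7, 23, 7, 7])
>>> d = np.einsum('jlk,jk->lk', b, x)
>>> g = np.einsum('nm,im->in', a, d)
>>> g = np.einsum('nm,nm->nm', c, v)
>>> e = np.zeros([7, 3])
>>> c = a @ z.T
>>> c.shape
(3, 13)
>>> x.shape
(29, 3)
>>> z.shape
(13, 3)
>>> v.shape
(3, 29)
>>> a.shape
(3, 3)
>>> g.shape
(3, 29)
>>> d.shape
(7, 3)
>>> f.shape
(3, 7)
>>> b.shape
(29, 7, 3)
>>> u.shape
(13,)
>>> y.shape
(7, 23, 7, 7)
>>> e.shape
(7, 3)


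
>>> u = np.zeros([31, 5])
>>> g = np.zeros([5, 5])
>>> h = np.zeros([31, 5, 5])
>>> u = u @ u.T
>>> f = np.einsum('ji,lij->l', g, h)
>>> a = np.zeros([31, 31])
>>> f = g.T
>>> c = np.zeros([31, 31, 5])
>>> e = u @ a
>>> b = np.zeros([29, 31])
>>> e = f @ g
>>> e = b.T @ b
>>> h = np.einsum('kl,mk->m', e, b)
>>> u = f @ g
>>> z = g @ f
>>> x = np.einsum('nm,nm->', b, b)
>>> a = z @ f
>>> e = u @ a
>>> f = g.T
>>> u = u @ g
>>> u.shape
(5, 5)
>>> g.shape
(5, 5)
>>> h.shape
(29,)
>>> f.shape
(5, 5)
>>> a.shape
(5, 5)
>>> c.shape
(31, 31, 5)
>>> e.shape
(5, 5)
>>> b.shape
(29, 31)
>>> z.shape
(5, 5)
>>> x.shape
()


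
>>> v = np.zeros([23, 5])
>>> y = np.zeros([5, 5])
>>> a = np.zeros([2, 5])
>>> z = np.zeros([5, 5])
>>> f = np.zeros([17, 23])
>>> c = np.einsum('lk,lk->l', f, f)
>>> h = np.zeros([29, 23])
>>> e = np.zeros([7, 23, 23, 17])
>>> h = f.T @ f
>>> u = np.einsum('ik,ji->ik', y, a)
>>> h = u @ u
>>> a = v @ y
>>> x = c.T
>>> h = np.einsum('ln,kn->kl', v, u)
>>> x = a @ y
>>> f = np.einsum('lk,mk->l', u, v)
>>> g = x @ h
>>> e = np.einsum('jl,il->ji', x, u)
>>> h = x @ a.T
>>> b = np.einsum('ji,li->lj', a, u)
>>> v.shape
(23, 5)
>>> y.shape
(5, 5)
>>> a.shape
(23, 5)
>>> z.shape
(5, 5)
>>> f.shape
(5,)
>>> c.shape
(17,)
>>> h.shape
(23, 23)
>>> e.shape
(23, 5)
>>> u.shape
(5, 5)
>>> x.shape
(23, 5)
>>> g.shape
(23, 23)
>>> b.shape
(5, 23)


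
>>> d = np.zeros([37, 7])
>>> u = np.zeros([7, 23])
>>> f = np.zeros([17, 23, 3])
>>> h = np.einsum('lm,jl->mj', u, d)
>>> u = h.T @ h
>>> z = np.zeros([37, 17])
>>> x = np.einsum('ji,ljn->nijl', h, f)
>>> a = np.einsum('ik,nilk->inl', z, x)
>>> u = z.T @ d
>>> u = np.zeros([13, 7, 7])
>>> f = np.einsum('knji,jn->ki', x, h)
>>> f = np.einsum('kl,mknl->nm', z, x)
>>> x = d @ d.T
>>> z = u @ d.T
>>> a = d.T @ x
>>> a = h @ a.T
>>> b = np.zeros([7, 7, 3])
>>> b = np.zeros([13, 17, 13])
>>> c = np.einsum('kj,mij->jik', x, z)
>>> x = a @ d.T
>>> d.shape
(37, 7)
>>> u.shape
(13, 7, 7)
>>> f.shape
(23, 3)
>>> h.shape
(23, 37)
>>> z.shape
(13, 7, 37)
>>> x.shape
(23, 37)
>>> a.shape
(23, 7)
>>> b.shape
(13, 17, 13)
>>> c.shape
(37, 7, 37)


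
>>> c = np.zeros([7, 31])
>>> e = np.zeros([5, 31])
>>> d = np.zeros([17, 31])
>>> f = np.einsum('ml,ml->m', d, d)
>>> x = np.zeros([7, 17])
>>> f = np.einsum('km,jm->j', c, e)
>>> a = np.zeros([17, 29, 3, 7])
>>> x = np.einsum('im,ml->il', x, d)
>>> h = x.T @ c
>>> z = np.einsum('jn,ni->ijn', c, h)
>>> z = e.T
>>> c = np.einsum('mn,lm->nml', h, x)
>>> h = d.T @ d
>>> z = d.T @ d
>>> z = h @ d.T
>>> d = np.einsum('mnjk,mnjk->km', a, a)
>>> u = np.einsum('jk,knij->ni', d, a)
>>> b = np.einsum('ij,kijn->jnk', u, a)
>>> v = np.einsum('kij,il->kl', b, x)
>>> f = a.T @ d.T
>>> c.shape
(31, 31, 7)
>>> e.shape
(5, 31)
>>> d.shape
(7, 17)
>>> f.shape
(7, 3, 29, 7)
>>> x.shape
(7, 31)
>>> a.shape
(17, 29, 3, 7)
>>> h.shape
(31, 31)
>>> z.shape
(31, 17)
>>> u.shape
(29, 3)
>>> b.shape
(3, 7, 17)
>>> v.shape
(3, 31)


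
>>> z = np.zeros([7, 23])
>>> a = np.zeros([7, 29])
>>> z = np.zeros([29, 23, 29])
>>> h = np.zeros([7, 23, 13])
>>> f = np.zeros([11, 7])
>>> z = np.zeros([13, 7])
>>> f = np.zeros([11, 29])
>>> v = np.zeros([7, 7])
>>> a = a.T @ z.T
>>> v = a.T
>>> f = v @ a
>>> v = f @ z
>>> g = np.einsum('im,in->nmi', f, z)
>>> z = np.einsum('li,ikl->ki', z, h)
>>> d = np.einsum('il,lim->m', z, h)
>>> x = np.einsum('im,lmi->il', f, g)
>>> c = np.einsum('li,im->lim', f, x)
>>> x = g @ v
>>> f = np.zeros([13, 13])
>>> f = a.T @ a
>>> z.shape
(23, 7)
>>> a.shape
(29, 13)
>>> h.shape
(7, 23, 13)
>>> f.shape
(13, 13)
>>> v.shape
(13, 7)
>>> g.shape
(7, 13, 13)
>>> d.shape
(13,)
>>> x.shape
(7, 13, 7)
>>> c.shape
(13, 13, 7)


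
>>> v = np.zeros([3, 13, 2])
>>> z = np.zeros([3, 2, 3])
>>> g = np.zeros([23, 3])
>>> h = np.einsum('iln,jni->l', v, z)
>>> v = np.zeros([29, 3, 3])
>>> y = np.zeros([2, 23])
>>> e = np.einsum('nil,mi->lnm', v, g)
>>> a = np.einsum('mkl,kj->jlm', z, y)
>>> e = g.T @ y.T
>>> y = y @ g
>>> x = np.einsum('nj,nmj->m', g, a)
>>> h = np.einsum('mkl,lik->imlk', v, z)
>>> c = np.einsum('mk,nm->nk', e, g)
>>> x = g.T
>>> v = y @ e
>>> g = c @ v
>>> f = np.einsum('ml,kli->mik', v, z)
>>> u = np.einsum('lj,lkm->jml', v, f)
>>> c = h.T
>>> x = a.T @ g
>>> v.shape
(2, 2)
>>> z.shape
(3, 2, 3)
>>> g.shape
(23, 2)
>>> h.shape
(2, 29, 3, 3)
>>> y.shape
(2, 3)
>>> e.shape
(3, 2)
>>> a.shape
(23, 3, 3)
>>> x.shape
(3, 3, 2)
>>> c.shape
(3, 3, 29, 2)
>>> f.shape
(2, 3, 3)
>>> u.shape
(2, 3, 2)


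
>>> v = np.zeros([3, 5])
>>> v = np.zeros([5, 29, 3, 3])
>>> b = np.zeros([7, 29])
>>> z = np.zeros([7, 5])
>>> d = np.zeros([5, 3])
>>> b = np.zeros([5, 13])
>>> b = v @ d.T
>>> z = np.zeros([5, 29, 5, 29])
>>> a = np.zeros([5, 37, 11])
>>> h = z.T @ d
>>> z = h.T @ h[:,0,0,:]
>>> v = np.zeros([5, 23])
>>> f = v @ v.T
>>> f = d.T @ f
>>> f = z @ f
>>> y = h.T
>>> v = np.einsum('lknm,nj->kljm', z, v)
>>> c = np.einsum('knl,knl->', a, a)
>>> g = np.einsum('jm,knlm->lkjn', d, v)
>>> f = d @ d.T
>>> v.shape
(29, 3, 23, 3)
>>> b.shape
(5, 29, 3, 5)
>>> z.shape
(3, 29, 5, 3)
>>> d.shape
(5, 3)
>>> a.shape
(5, 37, 11)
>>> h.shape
(29, 5, 29, 3)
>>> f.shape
(5, 5)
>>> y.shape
(3, 29, 5, 29)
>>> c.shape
()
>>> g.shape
(23, 29, 5, 3)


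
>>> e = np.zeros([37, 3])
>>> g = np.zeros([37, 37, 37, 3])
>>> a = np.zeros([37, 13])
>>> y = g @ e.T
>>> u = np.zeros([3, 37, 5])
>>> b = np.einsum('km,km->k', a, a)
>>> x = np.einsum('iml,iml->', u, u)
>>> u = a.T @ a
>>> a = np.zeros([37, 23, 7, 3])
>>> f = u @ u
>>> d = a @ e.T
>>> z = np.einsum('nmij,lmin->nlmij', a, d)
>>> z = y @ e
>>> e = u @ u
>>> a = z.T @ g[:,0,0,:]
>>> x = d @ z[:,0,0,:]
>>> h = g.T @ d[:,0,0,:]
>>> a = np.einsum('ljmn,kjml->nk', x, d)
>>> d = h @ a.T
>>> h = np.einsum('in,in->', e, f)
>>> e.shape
(13, 13)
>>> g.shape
(37, 37, 37, 3)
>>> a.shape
(3, 37)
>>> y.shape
(37, 37, 37, 37)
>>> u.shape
(13, 13)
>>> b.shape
(37,)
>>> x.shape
(37, 23, 7, 3)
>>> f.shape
(13, 13)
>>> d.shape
(3, 37, 37, 3)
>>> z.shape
(37, 37, 37, 3)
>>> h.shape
()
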